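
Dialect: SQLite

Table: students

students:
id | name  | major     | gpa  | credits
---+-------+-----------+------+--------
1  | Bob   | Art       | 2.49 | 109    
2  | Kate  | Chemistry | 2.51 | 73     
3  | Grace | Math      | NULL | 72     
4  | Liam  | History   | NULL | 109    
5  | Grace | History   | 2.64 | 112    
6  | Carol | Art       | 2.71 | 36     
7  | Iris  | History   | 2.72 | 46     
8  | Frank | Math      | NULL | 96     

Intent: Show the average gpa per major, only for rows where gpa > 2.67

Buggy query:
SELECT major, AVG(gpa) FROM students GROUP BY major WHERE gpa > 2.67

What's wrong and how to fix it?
Bug: Row-level WHERE must come before GROUP BY in the clause order

Fix: Move the WHERE clause before GROUP BY

Corrected query:
SELECT major, AVG(gpa) FROM students WHERE gpa > 2.67 GROUP BY major

Result:
major   | AVG(gpa)
--------+---------
Art     | 2.71    
History | 2.72    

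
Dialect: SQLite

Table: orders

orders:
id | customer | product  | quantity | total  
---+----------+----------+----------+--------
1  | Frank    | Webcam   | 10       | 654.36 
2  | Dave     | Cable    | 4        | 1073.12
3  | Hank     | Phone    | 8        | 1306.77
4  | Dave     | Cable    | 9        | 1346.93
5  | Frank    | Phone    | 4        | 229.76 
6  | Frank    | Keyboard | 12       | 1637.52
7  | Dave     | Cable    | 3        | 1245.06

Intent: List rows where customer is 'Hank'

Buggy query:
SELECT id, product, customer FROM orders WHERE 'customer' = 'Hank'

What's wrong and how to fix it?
Bug: 'customer' in single quotes is a string literal, not the column; the comparison is literal-vs-literal and never true

Fix: Reference the column as customer without single quotes

Corrected query:
SELECT id, product, customer FROM orders WHERE customer = 'Hank'

Result:
id | product | customer
---+---------+---------
3  | Phone   | Hank    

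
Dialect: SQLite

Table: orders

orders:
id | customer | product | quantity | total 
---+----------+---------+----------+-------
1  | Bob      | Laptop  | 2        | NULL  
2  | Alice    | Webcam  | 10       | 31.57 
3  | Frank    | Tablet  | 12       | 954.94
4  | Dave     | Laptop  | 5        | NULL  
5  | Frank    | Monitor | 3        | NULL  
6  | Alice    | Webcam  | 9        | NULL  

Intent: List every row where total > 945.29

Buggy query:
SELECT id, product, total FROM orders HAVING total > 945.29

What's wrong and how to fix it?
Bug: This is a non-aggregate query (no GROUP BY, no aggregates), so in SQLite the HAVING clause is invalid here; a row-level condition belongs in WHERE

Fix: Replace HAVING with WHERE since the condition applies to individual rows

Corrected query:
SELECT id, product, total FROM orders WHERE total > 945.29

Result:
id | product | total 
---+---------+-------
3  | Tablet  | 954.94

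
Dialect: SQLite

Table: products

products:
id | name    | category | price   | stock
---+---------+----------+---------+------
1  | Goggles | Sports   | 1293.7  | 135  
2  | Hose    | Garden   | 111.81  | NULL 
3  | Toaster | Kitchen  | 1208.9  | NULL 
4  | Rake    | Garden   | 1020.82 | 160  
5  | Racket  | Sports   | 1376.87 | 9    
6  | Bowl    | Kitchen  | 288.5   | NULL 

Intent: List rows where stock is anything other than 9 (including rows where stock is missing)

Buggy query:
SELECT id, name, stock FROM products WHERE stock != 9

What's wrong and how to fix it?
Bug: 'stock != 9' is unknown when stock is NULL, so NULL rows are silently excluded

Fix: Add an explicit OR stock IS NULL to include the missing-value rows

Corrected query:
SELECT id, name, stock FROM products WHERE stock != 9 OR stock IS NULL

Result:
id | name    | stock
---+---------+------
1  | Goggles | 135  
2  | Hose    | NULL 
3  | Toaster | NULL 
4  | Rake    | 160  
6  | Bowl    | NULL 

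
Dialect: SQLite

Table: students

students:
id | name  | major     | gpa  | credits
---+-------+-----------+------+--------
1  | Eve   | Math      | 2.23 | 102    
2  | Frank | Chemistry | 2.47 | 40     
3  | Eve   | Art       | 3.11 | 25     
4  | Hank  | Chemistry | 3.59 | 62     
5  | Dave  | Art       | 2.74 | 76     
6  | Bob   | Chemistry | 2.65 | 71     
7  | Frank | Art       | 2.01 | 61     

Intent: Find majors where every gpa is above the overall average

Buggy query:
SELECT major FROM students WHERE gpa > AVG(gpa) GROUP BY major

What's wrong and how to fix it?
Bug: WHERE evaluates per row before aggregation, so AVG() is unavailable

Fix: Compute the overall average in a scalar subquery and compare each group's MIN against it in HAVING

Corrected query:
SELECT major FROM students GROUP BY major HAVING MIN(gpa) > (SELECT AVG(gpa) FROM students)

Result:
(no rows)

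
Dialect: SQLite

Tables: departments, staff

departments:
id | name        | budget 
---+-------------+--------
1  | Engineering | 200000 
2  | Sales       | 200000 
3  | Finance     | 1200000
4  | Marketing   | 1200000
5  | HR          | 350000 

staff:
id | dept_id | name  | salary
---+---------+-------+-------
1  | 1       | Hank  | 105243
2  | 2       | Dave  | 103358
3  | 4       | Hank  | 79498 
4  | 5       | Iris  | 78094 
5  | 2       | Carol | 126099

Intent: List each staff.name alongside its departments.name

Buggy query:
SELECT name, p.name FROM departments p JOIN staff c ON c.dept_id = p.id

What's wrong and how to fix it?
Bug: Both tables have a 'name' column; the unqualified reference is ambiguous

Fix: Prefix ambiguous columns with the table alias

Corrected query:
SELECT c.name, p.name FROM departments p JOIN staff c ON c.dept_id = p.id

Result:
name  | name       
------+------------
Hank  | Engineering
Dave  | Sales      
Hank  | Marketing  
Iris  | HR         
Carol | Sales      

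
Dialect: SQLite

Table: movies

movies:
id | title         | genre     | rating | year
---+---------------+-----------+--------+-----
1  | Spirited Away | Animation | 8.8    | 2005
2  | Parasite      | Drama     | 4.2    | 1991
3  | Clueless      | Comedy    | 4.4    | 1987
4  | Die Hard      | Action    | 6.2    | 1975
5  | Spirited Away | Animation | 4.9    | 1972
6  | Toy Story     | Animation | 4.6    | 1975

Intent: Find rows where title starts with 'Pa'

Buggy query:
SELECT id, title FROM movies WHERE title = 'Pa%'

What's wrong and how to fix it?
Bug: Wildcards only work with LIKE; '=' treats '%' as a literal character

Fix: Use LIKE for wildcard pattern matching

Corrected query:
SELECT id, title FROM movies WHERE title LIKE 'Pa%'

Result:
id | title   
---+---------
2  | Parasite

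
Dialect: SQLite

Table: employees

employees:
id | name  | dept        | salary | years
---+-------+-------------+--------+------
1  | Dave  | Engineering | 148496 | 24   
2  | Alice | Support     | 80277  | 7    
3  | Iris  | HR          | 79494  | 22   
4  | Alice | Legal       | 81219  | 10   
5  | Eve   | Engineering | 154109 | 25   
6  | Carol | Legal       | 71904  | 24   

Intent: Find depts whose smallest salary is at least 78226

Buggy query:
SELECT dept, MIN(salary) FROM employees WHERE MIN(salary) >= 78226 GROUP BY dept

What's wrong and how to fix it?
Bug: Aggregates like MIN are computed per group after WHERE runs

Fix: Replace WHERE with HAVING after the GROUP BY

Corrected query:
SELECT dept, MIN(salary) FROM employees GROUP BY dept HAVING MIN(salary) >= 78226

Result:
dept        | MIN(salary)
------------+------------
Engineering | 148496     
HR          | 79494      
Support     | 80277      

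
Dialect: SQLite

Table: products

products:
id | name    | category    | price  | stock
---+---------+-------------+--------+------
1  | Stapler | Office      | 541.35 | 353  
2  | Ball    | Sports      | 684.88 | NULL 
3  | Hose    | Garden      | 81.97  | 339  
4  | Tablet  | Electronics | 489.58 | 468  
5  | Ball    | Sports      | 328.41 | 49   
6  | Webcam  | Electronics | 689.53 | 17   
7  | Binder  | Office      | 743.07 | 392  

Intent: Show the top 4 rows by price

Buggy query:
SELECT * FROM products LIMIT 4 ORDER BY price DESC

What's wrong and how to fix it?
Bug: ORDER BY cannot follow LIMIT; LIMIT is the final clause

Fix: Sort with ORDER BY, then apply LIMIT

Corrected query:
SELECT * FROM products ORDER BY price DESC LIMIT 4

Result:
id | name    | category    | price  | stock
---+---------+-------------+--------+------
7  | Binder  | Office      | 743.07 | 392  
6  | Webcam  | Electronics | 689.53 | 17   
2  | Ball    | Sports      | 684.88 | NULL 
1  | Stapler | Office      | 541.35 | 353  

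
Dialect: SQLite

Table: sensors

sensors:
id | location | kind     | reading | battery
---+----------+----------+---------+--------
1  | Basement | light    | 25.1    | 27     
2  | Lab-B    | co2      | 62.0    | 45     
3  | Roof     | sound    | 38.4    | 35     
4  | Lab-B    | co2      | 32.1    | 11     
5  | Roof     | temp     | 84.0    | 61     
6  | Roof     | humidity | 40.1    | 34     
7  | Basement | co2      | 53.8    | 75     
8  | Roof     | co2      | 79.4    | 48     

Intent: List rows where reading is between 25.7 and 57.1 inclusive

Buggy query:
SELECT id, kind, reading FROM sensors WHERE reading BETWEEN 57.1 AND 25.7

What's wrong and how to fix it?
Bug: BETWEEN expects the lower bound first; with 57.1 AND 25.7 the range is empty

Fix: Write BETWEEN 25.7 AND 57.1

Corrected query:
SELECT id, kind, reading FROM sensors WHERE reading BETWEEN 25.7 AND 57.1

Result:
id | kind     | reading
---+----------+--------
3  | sound    | 38.4   
4  | co2      | 32.1   
6  | humidity | 40.1   
7  | co2      | 53.8   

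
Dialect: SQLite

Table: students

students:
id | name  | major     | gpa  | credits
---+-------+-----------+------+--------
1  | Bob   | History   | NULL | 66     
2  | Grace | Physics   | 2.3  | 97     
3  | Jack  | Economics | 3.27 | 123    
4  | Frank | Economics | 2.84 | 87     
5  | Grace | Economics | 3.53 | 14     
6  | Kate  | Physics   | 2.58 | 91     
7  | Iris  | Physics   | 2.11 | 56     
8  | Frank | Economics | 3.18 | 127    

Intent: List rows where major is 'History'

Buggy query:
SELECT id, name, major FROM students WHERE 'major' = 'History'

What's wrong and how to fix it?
Bug: Single quotes denote string literals in SQL; the column name is being compared as a constant string

Fix: Reference the column as major without single quotes

Corrected query:
SELECT id, name, major FROM students WHERE major = 'History'

Result:
id | name | major  
---+------+--------
1  | Bob  | History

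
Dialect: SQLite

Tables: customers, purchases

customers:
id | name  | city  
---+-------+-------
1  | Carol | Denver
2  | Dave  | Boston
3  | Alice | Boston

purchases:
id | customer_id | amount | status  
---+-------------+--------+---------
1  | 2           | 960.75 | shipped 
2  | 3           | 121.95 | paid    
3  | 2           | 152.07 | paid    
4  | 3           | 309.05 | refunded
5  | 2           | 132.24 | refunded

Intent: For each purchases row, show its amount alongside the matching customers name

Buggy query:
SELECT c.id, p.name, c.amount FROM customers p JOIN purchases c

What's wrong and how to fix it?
Bug: JOIN with no ON clause produces a cartesian product; every purchases row pairs with every customers row

Fix: Specify the join condition linking the foreign key to the parent id

Corrected query:
SELECT c.id, p.name, c.amount FROM customers p JOIN purchases c ON c.customer_id = p.id

Result:
id | name  | amount
---+-------+-------
1  | Dave  | 960.75
2  | Alice | 121.95
3  | Dave  | 152.07
4  | Alice | 309.05
5  | Dave  | 132.24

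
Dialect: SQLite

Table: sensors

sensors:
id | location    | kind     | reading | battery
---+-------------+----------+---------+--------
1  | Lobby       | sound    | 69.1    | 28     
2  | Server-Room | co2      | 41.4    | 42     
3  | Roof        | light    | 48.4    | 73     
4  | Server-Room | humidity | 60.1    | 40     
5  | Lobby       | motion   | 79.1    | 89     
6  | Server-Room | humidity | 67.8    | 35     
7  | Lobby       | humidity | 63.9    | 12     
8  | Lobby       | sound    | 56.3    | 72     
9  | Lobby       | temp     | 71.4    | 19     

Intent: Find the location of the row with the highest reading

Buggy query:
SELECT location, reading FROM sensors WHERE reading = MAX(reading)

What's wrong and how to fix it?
Bug: MAX(reading) is an aggregate and cannot be used directly in WHERE

Fix: Use a subquery: WHERE reading = (SELECT MAX(reading) FROM sensors)

Corrected query:
SELECT location, reading FROM sensors WHERE reading = (SELECT MAX(reading) FROM sensors)

Result:
location | reading
---------+--------
Lobby    | 79.1   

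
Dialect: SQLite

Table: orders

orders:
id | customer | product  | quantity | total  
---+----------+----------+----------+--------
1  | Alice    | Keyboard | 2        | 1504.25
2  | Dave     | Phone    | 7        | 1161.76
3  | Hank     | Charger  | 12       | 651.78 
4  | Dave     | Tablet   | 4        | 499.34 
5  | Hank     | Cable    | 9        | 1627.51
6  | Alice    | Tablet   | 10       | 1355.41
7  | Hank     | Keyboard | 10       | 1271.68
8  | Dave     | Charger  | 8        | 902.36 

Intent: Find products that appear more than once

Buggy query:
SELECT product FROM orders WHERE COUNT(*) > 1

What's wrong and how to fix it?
Bug: COUNT(*) is an aggregate and cannot be used in WHERE

Fix: GROUP BY product, then filter groups with HAVING COUNT(*) > 1

Corrected query:
SELECT product FROM orders GROUP BY product HAVING COUNT(*) > 1

Result:
product 
--------
Charger 
Keyboard
Tablet  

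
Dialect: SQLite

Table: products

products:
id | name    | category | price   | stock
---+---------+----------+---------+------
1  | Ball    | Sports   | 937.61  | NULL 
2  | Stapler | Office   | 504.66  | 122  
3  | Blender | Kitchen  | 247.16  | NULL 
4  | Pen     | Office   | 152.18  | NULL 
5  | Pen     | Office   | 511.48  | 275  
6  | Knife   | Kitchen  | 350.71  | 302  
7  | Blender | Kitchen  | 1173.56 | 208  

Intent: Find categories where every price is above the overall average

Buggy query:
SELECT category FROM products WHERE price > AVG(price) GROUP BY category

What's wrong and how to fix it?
Bug: WHERE evaluates per row before aggregation, so AVG() is unavailable

Fix: Compute the overall average in a scalar subquery and compare each group's MIN against it in HAVING

Corrected query:
SELECT category FROM products GROUP BY category HAVING MIN(price) > (SELECT AVG(price) FROM products)

Result:
category
--------
Sports  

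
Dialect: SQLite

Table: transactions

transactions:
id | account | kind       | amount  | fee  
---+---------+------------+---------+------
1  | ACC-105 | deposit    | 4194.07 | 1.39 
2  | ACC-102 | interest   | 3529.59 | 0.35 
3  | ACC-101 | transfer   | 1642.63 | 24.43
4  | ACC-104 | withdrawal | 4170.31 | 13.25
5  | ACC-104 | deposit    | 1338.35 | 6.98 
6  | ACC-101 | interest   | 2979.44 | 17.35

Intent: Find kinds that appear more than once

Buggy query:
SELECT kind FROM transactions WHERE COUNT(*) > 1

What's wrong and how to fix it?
Bug: COUNT(*) is an aggregate and cannot be used in WHERE

Fix: GROUP BY kind, then filter groups with HAVING COUNT(*) > 1

Corrected query:
SELECT kind FROM transactions GROUP BY kind HAVING COUNT(*) > 1

Result:
kind    
--------
deposit 
interest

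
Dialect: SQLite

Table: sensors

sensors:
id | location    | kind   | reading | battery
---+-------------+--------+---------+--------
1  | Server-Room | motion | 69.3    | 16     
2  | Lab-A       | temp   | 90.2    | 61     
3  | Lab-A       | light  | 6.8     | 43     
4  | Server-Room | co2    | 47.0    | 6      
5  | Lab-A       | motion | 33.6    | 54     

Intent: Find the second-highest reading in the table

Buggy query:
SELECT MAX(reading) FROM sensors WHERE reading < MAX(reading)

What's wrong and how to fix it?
Bug: The inner MAX is an aggregate inside WHERE, which is not allowed

Fix: Put the inner MAX in a scalar subquery

Corrected query:
SELECT MAX(reading) FROM sensors WHERE reading < (SELECT MAX(reading) FROM sensors)

Result:
MAX(reading)
------------
69.3        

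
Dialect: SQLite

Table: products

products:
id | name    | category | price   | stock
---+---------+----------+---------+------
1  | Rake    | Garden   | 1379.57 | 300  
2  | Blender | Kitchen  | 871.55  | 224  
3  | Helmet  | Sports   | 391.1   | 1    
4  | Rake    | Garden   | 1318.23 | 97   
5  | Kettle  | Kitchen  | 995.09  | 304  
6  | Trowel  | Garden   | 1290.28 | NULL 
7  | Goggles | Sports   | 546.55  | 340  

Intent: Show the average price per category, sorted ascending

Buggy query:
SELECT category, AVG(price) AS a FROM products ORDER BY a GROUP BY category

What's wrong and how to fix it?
Bug: GROUP BY must precede ORDER BY

Fix: Reorder: SELECT … FROM … GROUP BY … ORDER BY …

Corrected query:
SELECT category, AVG(price) AS a FROM products GROUP BY category ORDER BY a

Result:
category | a      
---------+--------
Sports   | 468.825
Kitchen  | 933.32 
Garden   | 1329.36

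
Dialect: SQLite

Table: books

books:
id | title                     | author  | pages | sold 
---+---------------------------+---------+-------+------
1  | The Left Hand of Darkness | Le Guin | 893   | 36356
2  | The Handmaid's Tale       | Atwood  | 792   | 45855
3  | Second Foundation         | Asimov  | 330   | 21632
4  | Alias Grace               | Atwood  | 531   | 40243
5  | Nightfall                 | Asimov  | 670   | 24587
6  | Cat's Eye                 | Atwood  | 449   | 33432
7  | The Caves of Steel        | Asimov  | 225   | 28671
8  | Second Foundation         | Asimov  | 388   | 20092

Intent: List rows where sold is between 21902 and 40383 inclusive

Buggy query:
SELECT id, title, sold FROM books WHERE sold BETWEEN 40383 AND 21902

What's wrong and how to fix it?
Bug: BETWEEN expects the lower bound first; with 40383 AND 21902 the range is empty

Fix: Swap the bounds so the smaller value comes first

Corrected query:
SELECT id, title, sold FROM books WHERE sold BETWEEN 21902 AND 40383

Result:
id | title                     | sold 
---+---------------------------+------
1  | The Left Hand of Darkness | 36356
4  | Alias Grace               | 40243
5  | Nightfall                 | 24587
6  | Cat's Eye                 | 33432
7  | The Caves of Steel        | 28671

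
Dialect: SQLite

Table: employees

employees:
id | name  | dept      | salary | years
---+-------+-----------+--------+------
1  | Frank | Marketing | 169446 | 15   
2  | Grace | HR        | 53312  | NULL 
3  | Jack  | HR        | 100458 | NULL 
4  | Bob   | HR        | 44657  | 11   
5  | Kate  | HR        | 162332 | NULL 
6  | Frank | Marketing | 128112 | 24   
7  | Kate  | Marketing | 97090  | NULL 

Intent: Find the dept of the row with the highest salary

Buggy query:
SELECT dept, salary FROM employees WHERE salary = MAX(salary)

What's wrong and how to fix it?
Bug: MAX(salary) is an aggregate and cannot be used directly in WHERE

Fix: Wrap MAX in a scalar subquery so WHERE compares against a single value

Corrected query:
SELECT dept, salary FROM employees WHERE salary = (SELECT MAX(salary) FROM employees)

Result:
dept      | salary
----------+-------
Marketing | 169446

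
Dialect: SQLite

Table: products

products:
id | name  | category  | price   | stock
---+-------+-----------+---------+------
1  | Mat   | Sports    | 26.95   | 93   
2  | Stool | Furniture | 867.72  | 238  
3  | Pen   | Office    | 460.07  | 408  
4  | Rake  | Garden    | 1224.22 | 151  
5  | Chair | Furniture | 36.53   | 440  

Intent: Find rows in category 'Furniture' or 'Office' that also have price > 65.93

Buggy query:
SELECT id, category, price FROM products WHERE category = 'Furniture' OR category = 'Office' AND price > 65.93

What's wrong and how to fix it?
Bug: Without parentheses, AND is evaluated before OR, so the price filter only applies to the 'Office' branch

Fix: Group the OR with parentheses (or use IN), then AND the threshold

Corrected query:
SELECT id, category, price FROM products WHERE (category = 'Furniture' OR category = 'Office') AND price > 65.93

Result:
id | category  | price 
---+-----------+-------
2  | Furniture | 867.72
3  | Office    | 460.07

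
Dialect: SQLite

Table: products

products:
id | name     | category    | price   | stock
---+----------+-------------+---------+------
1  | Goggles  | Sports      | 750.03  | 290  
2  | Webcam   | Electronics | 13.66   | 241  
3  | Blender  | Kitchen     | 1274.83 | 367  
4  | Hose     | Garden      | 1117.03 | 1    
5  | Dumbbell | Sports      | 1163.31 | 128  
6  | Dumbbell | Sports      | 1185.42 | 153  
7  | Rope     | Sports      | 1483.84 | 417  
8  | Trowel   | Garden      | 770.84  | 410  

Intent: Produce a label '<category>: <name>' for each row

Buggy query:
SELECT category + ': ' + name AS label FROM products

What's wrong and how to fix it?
Bug: '+' is numeric addition; on text columns SQLite converts them to 0 instead of concatenating

Fix: Replace + with || to concatenate text

Corrected query:
SELECT category || ': ' || name AS label FROM products

Result:
label              
-------------------
Sports: Goggles    
Electronics: Webcam
Kitchen: Blender   
Garden: Hose       
Sports: Dumbbell   
Sports: Dumbbell   
Sports: Rope       
Garden: Trowel     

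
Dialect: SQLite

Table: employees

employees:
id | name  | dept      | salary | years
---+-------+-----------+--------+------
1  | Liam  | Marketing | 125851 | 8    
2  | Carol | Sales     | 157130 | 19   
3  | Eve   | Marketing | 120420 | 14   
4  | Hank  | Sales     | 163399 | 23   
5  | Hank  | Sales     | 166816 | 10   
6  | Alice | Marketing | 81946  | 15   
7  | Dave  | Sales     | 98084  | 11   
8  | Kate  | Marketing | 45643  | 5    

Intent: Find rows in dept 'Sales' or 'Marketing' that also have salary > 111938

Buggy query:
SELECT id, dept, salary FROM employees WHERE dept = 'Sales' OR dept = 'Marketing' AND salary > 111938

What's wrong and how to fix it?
Bug: Without parentheses, AND is evaluated before OR, so the salary filter only applies to the 'Marketing' branch

Fix: Add parentheses around the OR so the AND applies to both alternatives

Corrected query:
SELECT id, dept, salary FROM employees WHERE (dept = 'Sales' OR dept = 'Marketing') AND salary > 111938

Result:
id | dept      | salary
---+-----------+-------
1  | Marketing | 125851
2  | Sales     | 157130
3  | Marketing | 120420
4  | Sales     | 163399
5  | Sales     | 166816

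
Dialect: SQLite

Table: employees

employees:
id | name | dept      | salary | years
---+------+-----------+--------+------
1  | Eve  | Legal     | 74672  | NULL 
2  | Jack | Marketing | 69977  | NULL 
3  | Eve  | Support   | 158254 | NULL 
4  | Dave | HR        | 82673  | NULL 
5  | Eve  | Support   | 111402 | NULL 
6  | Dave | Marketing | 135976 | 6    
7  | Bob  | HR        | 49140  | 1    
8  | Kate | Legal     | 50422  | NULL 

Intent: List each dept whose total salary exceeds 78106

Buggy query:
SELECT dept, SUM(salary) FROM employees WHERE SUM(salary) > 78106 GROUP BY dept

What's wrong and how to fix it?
Bug: WHERE runs before GROUP BY, so aggregates aren't available there

Fix: Use HAVING (which filters groups after aggregation) instead of WHERE

Corrected query:
SELECT dept, SUM(salary) FROM employees GROUP BY dept HAVING SUM(salary) > 78106

Result:
dept      | SUM(salary)
----------+------------
HR        | 131813     
Legal     | 125094     
Marketing | 205953     
Support   | 269656     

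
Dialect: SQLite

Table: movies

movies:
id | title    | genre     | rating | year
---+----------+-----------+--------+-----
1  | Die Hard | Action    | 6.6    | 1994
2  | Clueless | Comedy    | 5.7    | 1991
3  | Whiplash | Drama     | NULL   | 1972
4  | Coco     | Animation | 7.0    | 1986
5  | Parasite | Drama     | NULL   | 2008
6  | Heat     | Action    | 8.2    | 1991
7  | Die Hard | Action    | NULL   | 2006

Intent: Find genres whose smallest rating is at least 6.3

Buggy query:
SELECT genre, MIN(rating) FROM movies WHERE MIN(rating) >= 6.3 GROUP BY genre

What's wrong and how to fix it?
Bug: MIN() in WHERE is a misuse of aggregate

Fix: Replace WHERE with HAVING after the GROUP BY

Corrected query:
SELECT genre, MIN(rating) FROM movies GROUP BY genre HAVING MIN(rating) >= 6.3

Result:
genre     | MIN(rating)
----------+------------
Action    | 6.6        
Animation | 7          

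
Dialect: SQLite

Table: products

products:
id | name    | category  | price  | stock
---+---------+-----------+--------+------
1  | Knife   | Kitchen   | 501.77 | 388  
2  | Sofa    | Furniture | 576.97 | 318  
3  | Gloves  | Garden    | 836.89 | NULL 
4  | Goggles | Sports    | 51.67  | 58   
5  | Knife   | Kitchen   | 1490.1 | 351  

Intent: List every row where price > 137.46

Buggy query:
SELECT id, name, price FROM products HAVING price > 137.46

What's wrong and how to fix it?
Bug: HAVING filters the output of aggregation, but this query has no GROUP BY and no aggregate functions, so SQLite rejects it (HAVING clause on a non-aggregate query); the condition here is per row

Fix: Replace HAVING with WHERE since the condition applies to individual rows

Corrected query:
SELECT id, name, price FROM products WHERE price > 137.46

Result:
id | name   | price 
---+--------+-------
1  | Knife  | 501.77
2  | Sofa   | 576.97
3  | Gloves | 836.89
5  | Knife  | 1490.1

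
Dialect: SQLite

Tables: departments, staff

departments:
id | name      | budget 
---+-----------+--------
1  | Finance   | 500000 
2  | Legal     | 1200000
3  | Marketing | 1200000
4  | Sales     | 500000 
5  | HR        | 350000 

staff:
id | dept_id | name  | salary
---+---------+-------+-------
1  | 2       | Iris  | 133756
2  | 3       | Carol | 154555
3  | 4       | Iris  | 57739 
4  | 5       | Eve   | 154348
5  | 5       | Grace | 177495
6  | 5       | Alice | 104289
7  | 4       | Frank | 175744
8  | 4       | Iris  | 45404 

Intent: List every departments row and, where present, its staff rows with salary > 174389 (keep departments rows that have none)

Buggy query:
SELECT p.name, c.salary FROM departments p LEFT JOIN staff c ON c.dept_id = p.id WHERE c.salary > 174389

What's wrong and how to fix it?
Bug: A WHERE condition on the right-hand table after LEFT JOIN drops unmatched parents

Fix: Move the right-table condition into the ON clause so unmatched parents are kept

Corrected query:
SELECT p.name, c.salary FROM departments p LEFT JOIN staff c ON c.dept_id = p.id AND c.salary > 174389

Result:
name      | salary
----------+-------
Finance   | NULL  
Legal     | NULL  
Marketing | NULL  
Sales     | 175744
HR        | 177495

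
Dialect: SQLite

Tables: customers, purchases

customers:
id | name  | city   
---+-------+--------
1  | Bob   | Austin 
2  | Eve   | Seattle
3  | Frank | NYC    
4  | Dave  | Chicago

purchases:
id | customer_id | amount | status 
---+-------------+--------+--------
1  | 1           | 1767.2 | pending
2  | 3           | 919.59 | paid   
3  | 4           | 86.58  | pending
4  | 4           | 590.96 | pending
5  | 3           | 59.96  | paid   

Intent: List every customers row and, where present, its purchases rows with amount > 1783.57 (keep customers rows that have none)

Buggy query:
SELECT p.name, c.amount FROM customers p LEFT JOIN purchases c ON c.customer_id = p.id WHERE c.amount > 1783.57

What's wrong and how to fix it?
Bug: A WHERE condition on the right-hand table after LEFT JOIN drops unmatched parents

Fix: Move the right-table condition into the ON clause so unmatched parents are kept

Corrected query:
SELECT p.name, c.amount FROM customers p LEFT JOIN purchases c ON c.customer_id = p.id AND c.amount > 1783.57

Result:
name  | amount
------+-------
Bob   | NULL  
Eve   | NULL  
Frank | NULL  
Dave  | NULL  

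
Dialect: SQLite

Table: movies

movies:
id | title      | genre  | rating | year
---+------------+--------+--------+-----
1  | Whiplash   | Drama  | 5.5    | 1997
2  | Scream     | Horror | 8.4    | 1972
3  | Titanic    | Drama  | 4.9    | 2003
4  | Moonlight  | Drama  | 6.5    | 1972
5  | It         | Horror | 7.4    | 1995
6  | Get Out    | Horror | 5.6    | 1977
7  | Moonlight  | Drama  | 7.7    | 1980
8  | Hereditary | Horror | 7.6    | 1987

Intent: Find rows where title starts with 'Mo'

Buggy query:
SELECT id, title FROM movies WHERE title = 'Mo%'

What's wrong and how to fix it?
Bug: '=' compares the literal string including the % character; pattern matching needs LIKE

Fix: Replace '=' with LIKE so 'Mo%' is treated as a pattern

Corrected query:
SELECT id, title FROM movies WHERE title LIKE 'Mo%'

Result:
id | title    
---+----------
4  | Moonlight
7  | Moonlight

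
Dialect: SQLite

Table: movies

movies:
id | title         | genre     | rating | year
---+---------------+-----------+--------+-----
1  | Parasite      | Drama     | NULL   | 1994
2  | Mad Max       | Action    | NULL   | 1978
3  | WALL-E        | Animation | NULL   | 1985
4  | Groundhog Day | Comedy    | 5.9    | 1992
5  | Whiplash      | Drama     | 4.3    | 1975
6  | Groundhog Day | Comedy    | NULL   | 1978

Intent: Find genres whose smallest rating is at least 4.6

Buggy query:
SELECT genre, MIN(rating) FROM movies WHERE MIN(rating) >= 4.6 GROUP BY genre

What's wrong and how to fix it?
Bug: MIN() in WHERE is a misuse of aggregate

Fix: Replace WHERE with HAVING after the GROUP BY

Corrected query:
SELECT genre, MIN(rating) FROM movies GROUP BY genre HAVING MIN(rating) >= 4.6

Result:
genre  | MIN(rating)
-------+------------
Comedy | 5.9        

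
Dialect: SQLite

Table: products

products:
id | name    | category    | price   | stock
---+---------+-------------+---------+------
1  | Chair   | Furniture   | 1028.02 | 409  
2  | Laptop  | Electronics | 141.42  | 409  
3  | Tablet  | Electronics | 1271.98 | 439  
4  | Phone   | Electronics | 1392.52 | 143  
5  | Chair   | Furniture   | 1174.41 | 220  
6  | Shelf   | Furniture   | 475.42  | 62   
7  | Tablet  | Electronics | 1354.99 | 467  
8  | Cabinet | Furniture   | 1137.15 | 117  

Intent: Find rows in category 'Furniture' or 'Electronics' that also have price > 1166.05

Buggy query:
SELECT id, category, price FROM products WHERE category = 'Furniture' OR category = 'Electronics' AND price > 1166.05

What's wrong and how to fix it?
Bug: AND binds tighter than OR, so this parses as category = 'Furniture' OR (category = 'Electronics' AND price > 1166.05)

Fix: Add parentheses around the OR so the AND applies to both alternatives

Corrected query:
SELECT id, category, price FROM products WHERE (category = 'Furniture' OR category = 'Electronics') AND price > 1166.05

Result:
id | category    | price  
---+-------------+--------
3  | Electronics | 1271.98
4  | Electronics | 1392.52
5  | Furniture   | 1174.41
7  | Electronics | 1354.99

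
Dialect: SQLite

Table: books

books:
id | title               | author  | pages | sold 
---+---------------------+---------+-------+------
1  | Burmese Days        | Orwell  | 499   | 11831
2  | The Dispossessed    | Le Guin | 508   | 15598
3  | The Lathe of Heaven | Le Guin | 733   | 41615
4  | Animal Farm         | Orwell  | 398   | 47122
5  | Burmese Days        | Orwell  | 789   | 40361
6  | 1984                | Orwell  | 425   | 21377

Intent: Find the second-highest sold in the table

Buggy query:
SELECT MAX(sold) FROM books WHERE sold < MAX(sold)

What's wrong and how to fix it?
Bug: MAX(sold) on the right of the comparison is an aggregate-in-WHERE error

Fix: Put the inner MAX in a scalar subquery

Corrected query:
SELECT MAX(sold) FROM books WHERE sold < (SELECT MAX(sold) FROM books)

Result:
MAX(sold)
---------
41615    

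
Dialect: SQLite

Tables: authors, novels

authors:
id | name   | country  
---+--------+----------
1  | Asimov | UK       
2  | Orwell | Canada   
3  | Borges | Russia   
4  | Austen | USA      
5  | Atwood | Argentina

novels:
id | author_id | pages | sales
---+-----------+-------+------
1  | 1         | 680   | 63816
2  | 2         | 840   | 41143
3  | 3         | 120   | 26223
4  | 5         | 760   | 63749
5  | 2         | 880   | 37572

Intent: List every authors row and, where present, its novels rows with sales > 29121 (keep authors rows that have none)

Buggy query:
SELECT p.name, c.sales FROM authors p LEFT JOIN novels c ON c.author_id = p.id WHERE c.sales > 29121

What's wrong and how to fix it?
Bug: A WHERE condition on the right-hand table after LEFT JOIN drops unmatched parents

Fix: Move the right-table condition into the ON clause so unmatched parents are kept

Corrected query:
SELECT p.name, c.sales FROM authors p LEFT JOIN novels c ON c.author_id = p.id AND c.sales > 29121

Result:
name   | sales
-------+------
Asimov | 63816
Orwell | 37572
Orwell | 41143
Borges | NULL 
Austen | NULL 
Atwood | 63749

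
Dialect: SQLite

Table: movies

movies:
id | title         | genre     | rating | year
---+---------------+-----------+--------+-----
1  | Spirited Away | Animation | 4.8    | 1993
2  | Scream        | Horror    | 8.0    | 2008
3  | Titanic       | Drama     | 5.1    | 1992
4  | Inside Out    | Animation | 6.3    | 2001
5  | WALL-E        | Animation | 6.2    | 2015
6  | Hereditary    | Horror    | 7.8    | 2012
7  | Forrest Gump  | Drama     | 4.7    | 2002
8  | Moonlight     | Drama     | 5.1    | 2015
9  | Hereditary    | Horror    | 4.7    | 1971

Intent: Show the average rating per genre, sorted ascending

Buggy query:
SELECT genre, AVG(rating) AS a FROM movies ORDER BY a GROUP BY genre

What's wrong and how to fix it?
Bug: GROUP BY must precede ORDER BY

Fix: Reorder: SELECT … FROM … GROUP BY … ORDER BY …

Corrected query:
SELECT genre, AVG(rating) AS a FROM movies GROUP BY genre ORDER BY a

Result:
genre     | a       
----------+---------
Drama     | 4.966667
Animation | 5.766667
Horror    | 6.833333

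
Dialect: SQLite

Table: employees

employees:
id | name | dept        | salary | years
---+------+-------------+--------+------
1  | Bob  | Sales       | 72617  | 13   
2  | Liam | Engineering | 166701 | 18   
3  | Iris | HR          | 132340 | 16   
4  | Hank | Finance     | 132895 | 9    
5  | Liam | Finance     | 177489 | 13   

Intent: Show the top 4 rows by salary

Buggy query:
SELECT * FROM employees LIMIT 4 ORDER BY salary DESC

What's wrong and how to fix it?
Bug: LIMIT must come after ORDER BY

Fix: Swap the clauses: ORDER BY first, then LIMIT

Corrected query:
SELECT * FROM employees ORDER BY salary DESC LIMIT 4

Result:
id | name | dept        | salary | years
---+------+-------------+--------+------
5  | Liam | Finance     | 177489 | 13   
2  | Liam | Engineering | 166701 | 18   
4  | Hank | Finance     | 132895 | 9    
3  | Iris | HR          | 132340 | 16   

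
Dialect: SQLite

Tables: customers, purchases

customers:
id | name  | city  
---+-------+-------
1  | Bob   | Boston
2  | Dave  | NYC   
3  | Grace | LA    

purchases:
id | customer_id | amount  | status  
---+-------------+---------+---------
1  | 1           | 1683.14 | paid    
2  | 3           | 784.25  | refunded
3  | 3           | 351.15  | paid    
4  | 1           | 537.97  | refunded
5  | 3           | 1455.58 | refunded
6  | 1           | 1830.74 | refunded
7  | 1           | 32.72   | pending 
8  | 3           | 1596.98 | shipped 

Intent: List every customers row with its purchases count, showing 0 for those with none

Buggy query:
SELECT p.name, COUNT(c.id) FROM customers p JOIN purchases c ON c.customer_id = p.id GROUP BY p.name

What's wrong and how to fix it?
Bug: INNER JOIN drops customers rows that have no matching purchases rows

Fix: Use LEFT JOIN so parents without children still appear (COUNT(c.id) gives 0)

Corrected query:
SELECT p.name, COUNT(c.id) FROM customers p LEFT JOIN purchases c ON c.customer_id = p.id GROUP BY p.name

Result:
name  | COUNT(c.id)
------+------------
Bob   | 4          
Dave  | 0          
Grace | 4          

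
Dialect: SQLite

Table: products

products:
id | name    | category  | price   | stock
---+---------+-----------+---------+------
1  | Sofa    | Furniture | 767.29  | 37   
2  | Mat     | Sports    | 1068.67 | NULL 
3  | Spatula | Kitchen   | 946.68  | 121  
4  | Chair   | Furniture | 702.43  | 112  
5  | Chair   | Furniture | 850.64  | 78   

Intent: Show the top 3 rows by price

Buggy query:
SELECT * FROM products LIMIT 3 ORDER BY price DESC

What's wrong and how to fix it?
Bug: ORDER BY cannot follow LIMIT; LIMIT is the final clause

Fix: Sort with ORDER BY, then apply LIMIT

Corrected query:
SELECT * FROM products ORDER BY price DESC LIMIT 3

Result:
id | name    | category  | price   | stock
---+---------+-----------+---------+------
2  | Mat     | Sports    | 1068.67 | NULL 
3  | Spatula | Kitchen   | 946.68  | 121  
5  | Chair   | Furniture | 850.64  | 78   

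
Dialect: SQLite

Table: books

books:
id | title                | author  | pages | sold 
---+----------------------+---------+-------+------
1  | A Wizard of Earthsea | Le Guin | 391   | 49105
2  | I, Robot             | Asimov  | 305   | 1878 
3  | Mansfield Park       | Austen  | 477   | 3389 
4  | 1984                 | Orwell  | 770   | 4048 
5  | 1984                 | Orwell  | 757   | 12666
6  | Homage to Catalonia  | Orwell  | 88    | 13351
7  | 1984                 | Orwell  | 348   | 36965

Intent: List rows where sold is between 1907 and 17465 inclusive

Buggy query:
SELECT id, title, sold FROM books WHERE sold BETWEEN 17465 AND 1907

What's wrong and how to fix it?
Bug: The bounds are reversed; BETWEEN a AND b requires a <= b to match anything

Fix: Swap the bounds so the smaller value comes first

Corrected query:
SELECT id, title, sold FROM books WHERE sold BETWEEN 1907 AND 17465

Result:
id | title               | sold 
---+---------------------+------
3  | Mansfield Park      | 3389 
4  | 1984                | 4048 
5  | 1984                | 12666
6  | Homage to Catalonia | 13351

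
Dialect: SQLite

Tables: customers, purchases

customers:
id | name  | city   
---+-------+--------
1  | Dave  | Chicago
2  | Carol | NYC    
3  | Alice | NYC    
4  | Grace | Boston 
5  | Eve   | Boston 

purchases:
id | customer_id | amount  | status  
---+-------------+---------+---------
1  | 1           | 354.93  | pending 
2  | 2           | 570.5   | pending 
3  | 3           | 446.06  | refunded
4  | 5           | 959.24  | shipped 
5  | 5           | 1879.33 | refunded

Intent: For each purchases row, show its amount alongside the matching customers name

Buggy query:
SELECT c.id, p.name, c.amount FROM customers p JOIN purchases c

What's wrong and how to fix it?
Bug: Missing join condition: each purchases row is matched to all customers rows instead of just its own

Fix: Add ON c.customer_id = p.id to the JOIN

Corrected query:
SELECT c.id, p.name, c.amount FROM customers p JOIN purchases c ON c.customer_id = p.id

Result:
id | name  | amount 
---+-------+--------
1  | Dave  | 354.93 
2  | Carol | 570.5  
3  | Alice | 446.06 
4  | Eve   | 959.24 
5  | Eve   | 1879.33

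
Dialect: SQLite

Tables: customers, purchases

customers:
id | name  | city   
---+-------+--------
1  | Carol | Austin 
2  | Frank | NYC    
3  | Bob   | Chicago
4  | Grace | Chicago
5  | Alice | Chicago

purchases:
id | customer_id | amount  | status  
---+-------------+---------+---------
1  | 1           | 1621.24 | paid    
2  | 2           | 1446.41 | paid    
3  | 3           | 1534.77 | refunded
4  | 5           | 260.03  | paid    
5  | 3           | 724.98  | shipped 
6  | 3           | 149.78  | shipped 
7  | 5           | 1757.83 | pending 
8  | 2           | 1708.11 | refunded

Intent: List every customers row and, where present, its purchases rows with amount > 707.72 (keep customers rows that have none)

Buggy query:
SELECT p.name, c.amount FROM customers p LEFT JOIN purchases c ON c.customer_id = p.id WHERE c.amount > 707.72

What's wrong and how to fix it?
Bug: Filtering c.amount in WHERE discards the NULL rows produced by LEFT JOIN, turning it into an inner join

Fix: Move the right-table condition into the ON clause so unmatched parents are kept

Corrected query:
SELECT p.name, c.amount FROM customers p LEFT JOIN purchases c ON c.customer_id = p.id AND c.amount > 707.72

Result:
name  | amount 
------+--------
Carol | 1621.24
Frank | 1446.41
Frank | 1708.11
Bob   | 724.98 
Bob   | 1534.77
Grace | NULL   
Alice | 1757.83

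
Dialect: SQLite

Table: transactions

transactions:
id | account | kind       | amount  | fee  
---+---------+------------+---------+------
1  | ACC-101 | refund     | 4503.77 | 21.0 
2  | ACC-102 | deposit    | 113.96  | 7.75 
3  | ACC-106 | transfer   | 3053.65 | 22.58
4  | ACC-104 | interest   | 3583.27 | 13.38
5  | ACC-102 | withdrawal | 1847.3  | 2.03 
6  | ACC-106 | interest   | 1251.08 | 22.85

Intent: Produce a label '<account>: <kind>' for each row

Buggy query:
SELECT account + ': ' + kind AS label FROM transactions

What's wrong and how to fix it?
Bug: SQLite uses || for string concatenation; + coerces text to numbers (yielding 0)

Fix: Use the || operator for string concatenation

Corrected query:
SELECT account || ': ' || kind AS label FROM transactions

Result:
label              
-------------------
ACC-101: refund    
ACC-102: deposit   
ACC-106: transfer  
ACC-104: interest  
ACC-102: withdrawal
ACC-106: interest  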